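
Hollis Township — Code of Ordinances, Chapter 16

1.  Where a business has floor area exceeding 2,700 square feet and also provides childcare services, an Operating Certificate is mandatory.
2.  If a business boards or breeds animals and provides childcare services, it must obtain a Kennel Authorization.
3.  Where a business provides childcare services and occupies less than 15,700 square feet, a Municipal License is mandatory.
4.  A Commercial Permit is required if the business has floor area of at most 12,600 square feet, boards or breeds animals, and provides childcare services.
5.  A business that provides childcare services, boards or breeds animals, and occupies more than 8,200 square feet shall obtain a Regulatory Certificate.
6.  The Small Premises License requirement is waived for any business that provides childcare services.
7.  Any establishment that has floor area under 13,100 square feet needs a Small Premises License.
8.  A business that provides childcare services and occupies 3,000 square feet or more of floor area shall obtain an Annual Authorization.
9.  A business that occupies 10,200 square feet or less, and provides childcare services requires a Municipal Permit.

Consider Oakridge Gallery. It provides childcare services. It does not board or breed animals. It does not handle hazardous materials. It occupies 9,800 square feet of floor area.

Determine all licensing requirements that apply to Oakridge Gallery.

1. floor area 9,800 square feet > 2,700 square feet; provides childcare services → Operating Certificate required.
2. does not board or breed animals; provides childcare services → Kennel Authorization not required.
3. provides childcare services; floor area 9,800 square feet < 15,700 square feet → Municipal License required.
4. floor area 9,800 square feet ≤ 12,600 square feet; does not board or breed animals; provides childcare services → Commercial Permit not required.
5. provides childcare services; does not board or breed animals; floor area 9,800 square feet > 8,200 square feet → Regulatory Certificate not required.
6. provides childcare services → exempt from Small Premises License.
7. floor area 9,800 square feet < 13,100 square feet → Small Premises License required.
8. provides childcare services; floor area 9,800 square feet ≥ 3,000 square feet → Annual Authorization required.
9. floor area 9,800 square feet ≤ 10,200 square feet; provides childcare services → Municipal Permit required.

Annual Authorization, Municipal License, Municipal Permit, Operating Certificate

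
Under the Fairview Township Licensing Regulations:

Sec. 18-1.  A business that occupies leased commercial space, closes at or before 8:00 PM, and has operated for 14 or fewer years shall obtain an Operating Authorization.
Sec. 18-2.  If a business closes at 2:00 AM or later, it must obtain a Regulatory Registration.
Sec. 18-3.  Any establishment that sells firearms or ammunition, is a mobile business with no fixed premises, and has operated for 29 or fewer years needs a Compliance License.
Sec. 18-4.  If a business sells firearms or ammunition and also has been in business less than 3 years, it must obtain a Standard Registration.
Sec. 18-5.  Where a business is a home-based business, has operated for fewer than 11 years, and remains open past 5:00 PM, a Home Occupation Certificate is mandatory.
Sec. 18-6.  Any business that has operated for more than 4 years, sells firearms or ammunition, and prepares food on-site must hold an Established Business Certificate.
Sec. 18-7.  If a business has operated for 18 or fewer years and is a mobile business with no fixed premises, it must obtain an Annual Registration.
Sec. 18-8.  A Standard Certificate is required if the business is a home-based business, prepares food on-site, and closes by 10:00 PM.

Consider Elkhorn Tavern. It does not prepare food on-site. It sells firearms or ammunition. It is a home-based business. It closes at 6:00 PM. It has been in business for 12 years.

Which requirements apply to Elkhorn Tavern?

None

Sec. 18-1. is a home-based business (not: occupies leased commercial space); closes 6:00 PM, at/before 8:00 PM; years in business 12 ≤ 14 → Operating Authorization not required.
Sec. 18-2. closes 6:00 PM, at/before 2:00 AM → Regulatory Registration not required.
Sec. 18-3. sells firearms or ammunition; is a home-based business (not: is a mobile business with no fixed premises); years in business 12 ≤ 29 → Compliance License not required.
Sec. 18-4. sells firearms or ammunition; years in business 12 ≥ 3 → Standard Registration not required.
Sec. 18-5. is a home-based business; years in business 12 ≥ 11; closes 6:00 PM, after 5:00 PM → Home Occupation Certificate not required.
Sec. 18-6. years in business 12 > 4; sells firearms or ammunition; does not prepare food on-site → Established Business Certificate not required.
Sec. 18-7. years in business 12 ≤ 18; is a home-based business (not: is a mobile business with no fixed premises) → Annual Registration not required.
Sec. 18-8. is a home-based business; does not prepare food on-site; closes 6:00 PM, at/before 10:00 PM → Standard Certificate not required.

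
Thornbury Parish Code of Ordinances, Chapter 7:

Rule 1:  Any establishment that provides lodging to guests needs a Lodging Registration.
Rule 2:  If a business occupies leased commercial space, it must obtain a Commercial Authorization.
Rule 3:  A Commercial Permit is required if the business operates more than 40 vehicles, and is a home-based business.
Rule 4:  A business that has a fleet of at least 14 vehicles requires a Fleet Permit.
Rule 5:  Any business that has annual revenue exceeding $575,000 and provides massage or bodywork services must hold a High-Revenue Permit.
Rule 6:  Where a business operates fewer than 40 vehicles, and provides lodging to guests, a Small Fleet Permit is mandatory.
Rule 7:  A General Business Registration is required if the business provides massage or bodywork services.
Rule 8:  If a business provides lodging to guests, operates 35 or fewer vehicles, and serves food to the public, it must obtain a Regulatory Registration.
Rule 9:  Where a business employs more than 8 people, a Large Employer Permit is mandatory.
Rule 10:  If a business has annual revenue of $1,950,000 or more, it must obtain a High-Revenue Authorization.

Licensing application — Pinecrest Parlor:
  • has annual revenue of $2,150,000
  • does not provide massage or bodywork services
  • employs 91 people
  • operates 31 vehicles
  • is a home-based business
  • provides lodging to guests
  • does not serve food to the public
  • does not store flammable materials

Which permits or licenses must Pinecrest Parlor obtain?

Rule 1: provides lodging to guests → Lodging Registration required.
Rule 2: is a home-based business (not: occupies leased commercial space) → Commercial Authorization not required.
Rule 3: vehicles 31 ≤ 40; is a home-based business → Commercial Permit not required.
Rule 4: vehicles 31 ≥ 14 → Fleet Permit required.
Rule 5: revenue $2,150,000 > $575,000; does not provide massage or bodywork services → High-Revenue Permit not required.
Rule 6: vehicles 31 < 40; provides lodging to guests → Small Fleet Permit required.
Rule 7: does not provide massage or bodywork services → General Business Registration not required.
Rule 8: provides lodging to guests; vehicles 31 ≤ 35; does not serve food to the public → Regulatory Registration not required.
Rule 9: employees 91 > 8 → Large Employer Permit required.
Rule 10: revenue $2,150,000 ≥ $1,950,000 → High-Revenue Authorization required.

Fleet Permit, High-Revenue Authorization, Large Employer Permit, Lodging Registration, Small Fleet Permit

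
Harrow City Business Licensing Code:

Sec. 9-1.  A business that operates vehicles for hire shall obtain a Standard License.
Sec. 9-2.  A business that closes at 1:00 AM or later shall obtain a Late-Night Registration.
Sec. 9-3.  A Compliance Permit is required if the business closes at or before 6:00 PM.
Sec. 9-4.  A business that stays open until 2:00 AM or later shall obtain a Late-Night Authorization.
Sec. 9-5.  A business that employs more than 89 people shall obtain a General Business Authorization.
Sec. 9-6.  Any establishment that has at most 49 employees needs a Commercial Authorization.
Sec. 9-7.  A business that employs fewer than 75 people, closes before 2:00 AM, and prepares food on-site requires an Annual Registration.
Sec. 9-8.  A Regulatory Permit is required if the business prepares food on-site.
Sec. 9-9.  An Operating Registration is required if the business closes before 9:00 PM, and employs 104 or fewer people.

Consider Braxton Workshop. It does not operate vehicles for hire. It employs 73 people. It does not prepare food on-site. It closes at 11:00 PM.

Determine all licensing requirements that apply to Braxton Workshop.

Sec. 9-1. does not operate vehicles for hire → Standard License not required.
Sec. 9-2. closes 11:00 PM, at/before 1:00 AM → Late-Night Registration not required.
Sec. 9-3. closes 11:00 PM, after 6:00 PM → Compliance Permit not required.
Sec. 9-4. closes 11:00 PM, at/before 2:00 AM → Late-Night Authorization not required.
Sec. 9-5. employees 73 ≤ 89 → General Business Authorization not required.
Sec. 9-6. employees 73 > 49 → Commercial Authorization not required.
Sec. 9-7. employees 73 < 75; closes 11:00 PM, at/before 2:00 AM; does not prepare food on-site → Annual Registration not required.
Sec. 9-8. does not prepare food on-site → Regulatory Permit not required.
Sec. 9-9. closes 11:00 PM, after 9:00 PM; employees 73 ≤ 104 → Operating Registration not required.

None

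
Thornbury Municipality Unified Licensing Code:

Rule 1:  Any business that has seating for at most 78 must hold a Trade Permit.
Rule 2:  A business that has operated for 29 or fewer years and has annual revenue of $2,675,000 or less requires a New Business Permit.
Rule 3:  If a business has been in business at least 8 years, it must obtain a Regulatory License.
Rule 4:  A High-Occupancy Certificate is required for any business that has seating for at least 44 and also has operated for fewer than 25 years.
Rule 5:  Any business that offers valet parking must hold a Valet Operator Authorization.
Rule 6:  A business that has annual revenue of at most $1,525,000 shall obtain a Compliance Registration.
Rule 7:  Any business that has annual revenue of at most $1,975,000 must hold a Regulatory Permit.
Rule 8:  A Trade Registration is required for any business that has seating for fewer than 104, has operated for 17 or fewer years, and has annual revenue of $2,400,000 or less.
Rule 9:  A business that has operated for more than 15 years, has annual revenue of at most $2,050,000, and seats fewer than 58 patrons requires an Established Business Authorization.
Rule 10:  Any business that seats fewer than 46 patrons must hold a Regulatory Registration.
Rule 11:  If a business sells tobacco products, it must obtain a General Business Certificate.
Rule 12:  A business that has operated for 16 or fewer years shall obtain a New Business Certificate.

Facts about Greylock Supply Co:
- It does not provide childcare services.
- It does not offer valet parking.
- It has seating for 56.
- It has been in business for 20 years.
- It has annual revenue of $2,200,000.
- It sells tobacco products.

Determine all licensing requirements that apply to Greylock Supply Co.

General Business Certificate, High-Occupancy Certificate, New Business Permit, Regulatory License, Trade Permit

Rule 1: seating 56 ≤ 78 → Trade Permit required.
Rule 2: years in business 20 ≤ 29; revenue $2,200,000 ≤ $2,675,000 → New Business Permit required.
Rule 3: years in business 20 ≥ 8 → Regulatory License required.
Rule 4: seating 56 ≥ 44; years in business 20 < 25 → High-Occupancy Certificate required.
Rule 5: does not offer valet parking → Valet Operator Authorization not required.
Rule 6: revenue $2,200,000 > $1,525,000 → Compliance Registration not required.
Rule 7: revenue $2,200,000 > $1,975,000 → Regulatory Permit not required.
Rule 8: seating 56 < 104; years in business 20 > 17; revenue $2,200,000 ≤ $2,400,000 → Trade Registration not required.
Rule 9: years in business 20 > 15; revenue $2,200,000 > $2,050,000; seating 56 < 58 → Established Business Authorization not required.
Rule 10: seating 56 ≥ 46 → Regulatory Registration not required.
Rule 11: sells tobacco products → General Business Certificate required.
Rule 12: years in business 20 > 16 → New Business Certificate not required.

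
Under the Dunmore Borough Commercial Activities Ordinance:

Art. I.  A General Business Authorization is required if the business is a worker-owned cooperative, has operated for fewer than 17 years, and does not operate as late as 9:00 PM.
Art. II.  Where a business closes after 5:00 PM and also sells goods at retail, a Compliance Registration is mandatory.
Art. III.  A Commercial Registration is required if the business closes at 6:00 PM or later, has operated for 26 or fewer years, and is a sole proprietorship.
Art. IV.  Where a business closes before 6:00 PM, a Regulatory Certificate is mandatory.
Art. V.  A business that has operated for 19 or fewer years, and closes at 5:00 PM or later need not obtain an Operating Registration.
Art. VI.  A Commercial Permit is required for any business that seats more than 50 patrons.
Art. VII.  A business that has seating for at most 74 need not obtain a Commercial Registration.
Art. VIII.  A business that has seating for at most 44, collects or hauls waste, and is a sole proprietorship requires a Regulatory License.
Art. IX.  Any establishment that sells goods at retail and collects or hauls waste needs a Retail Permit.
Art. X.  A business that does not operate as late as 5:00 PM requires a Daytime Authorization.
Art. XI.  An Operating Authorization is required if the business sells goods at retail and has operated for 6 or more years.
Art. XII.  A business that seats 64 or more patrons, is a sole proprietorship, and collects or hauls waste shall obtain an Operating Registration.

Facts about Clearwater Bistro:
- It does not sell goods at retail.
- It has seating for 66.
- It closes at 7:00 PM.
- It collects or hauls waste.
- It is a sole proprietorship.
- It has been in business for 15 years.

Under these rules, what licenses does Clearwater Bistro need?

Commercial Permit

Art. I. is a sole proprietorship (not: is a worker-owned cooperative); years in business 15 < 17; closes 7:00 PM, at/before 9:00 PM → General Business Authorization not required.
Art. II. closes 7:00 PM, after 5:00 PM; does not sell goods at retail → Compliance Registration not required.
Art. III. closes 7:00 PM, after 6:00 PM; years in business 15 ≤ 26; is a sole proprietorship → Commercial Registration required.
Art. IV. closes 7:00 PM, after 6:00 PM → Regulatory Certificate not required.
Art. V. years in business 15 ≤ 19; closes 7:00 PM, after 5:00 PM → exempt from Operating Registration.
Art. VI. seating 66 > 50 → Commercial Permit required.
Art. VII. seating 66 ≤ 74 → exempt from Commercial Registration.
Art. VIII. seating 66 > 44; collects or hauls waste; is a sole proprietorship → Regulatory License not required.
Art. IX. does not sell goods at retail; collects or hauls waste → Retail Permit not required.
Art. X. closes 7:00 PM, after 5:00 PM → Daytime Authorization not required.
Art. XI. does not sell goods at retail; years in business 15 ≥ 6 → Operating Authorization not required.
Art. XII. seating 66 ≥ 64; is a sole proprietorship; collects or hauls waste → Operating Registration required.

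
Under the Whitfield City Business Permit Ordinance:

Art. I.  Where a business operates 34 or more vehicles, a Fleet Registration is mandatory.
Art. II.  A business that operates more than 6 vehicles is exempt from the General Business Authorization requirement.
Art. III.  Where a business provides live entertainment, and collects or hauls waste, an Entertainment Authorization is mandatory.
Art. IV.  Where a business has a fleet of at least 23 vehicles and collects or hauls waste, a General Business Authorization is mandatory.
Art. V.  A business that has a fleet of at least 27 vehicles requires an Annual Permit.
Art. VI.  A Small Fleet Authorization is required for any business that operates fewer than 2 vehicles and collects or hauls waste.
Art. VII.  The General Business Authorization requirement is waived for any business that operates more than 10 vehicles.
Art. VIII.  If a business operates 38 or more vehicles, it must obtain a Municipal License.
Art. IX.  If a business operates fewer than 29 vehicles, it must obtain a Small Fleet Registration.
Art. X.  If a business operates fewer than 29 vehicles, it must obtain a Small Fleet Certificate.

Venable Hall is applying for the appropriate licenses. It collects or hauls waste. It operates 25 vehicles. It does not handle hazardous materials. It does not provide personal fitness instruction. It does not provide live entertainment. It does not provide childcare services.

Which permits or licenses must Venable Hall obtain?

Art. I. vehicles 25 < 34 → Fleet Registration not required.
Art. II. vehicles 25 > 6 → exempt from General Business Authorization.
Art. III. does not provide live entertainment; collects or hauls waste → Entertainment Authorization not required.
Art. IV. vehicles 25 ≥ 23; collects or hauls waste → General Business Authorization required.
Art. V. vehicles 25 < 27 → Annual Permit not required.
Art. VI. vehicles 25 ≥ 2; collects or hauls waste → Small Fleet Authorization not required.
Art. VII. vehicles 25 > 10 → exempt from General Business Authorization.
Art. VIII. vehicles 25 < 38 → Municipal License not required.
Art. IX. vehicles 25 < 29 → Small Fleet Registration required.
Art. X. vehicles 25 < 29 → Small Fleet Certificate required.

Small Fleet Certificate, Small Fleet Registration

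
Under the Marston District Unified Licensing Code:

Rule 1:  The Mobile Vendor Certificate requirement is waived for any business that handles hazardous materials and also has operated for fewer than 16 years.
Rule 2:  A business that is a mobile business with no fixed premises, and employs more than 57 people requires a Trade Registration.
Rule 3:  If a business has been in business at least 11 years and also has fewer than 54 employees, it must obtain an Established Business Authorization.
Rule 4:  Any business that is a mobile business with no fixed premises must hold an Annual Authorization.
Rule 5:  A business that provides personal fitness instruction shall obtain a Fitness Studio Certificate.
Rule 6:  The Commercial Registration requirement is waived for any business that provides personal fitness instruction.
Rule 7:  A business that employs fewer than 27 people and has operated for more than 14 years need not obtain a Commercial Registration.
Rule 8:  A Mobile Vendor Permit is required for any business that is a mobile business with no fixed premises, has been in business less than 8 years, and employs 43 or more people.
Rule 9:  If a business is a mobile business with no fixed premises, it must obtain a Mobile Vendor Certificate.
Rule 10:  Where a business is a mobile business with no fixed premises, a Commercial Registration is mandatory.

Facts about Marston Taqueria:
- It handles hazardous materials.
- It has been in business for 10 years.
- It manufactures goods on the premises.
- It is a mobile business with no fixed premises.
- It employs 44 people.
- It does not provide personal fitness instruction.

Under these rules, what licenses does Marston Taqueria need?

Rule 1: handles hazardous materials; years in business 10 < 16 → exempt from Mobile Vendor Certificate.
Rule 2: is a mobile business with no fixed premises; employees 44 ≤ 57 → Trade Registration not required.
Rule 3: years in business 10 < 11; employees 44 < 54 → Established Business Authorization not required.
Rule 4: is a mobile business with no fixed premises → Annual Authorization required.
Rule 5: does not provide personal fitness instruction → Fitness Studio Certificate not required.
Rule 6: does not provide personal fitness instruction → Commercial Registration exemption does not apply.
Rule 7: employees 44 ≥ 27; years in business 10 ≤ 14 → Commercial Registration exemption does not apply.
Rule 8: is a mobile business with no fixed premises; years in business 10 ≥ 8; employees 44 ≥ 43 → Mobile Vendor Permit not required.
Rule 9: is a mobile business with no fixed premises → Mobile Vendor Certificate required.
Rule 10: is a mobile business with no fixed premises → Commercial Registration required.

Annual Authorization, Commercial Registration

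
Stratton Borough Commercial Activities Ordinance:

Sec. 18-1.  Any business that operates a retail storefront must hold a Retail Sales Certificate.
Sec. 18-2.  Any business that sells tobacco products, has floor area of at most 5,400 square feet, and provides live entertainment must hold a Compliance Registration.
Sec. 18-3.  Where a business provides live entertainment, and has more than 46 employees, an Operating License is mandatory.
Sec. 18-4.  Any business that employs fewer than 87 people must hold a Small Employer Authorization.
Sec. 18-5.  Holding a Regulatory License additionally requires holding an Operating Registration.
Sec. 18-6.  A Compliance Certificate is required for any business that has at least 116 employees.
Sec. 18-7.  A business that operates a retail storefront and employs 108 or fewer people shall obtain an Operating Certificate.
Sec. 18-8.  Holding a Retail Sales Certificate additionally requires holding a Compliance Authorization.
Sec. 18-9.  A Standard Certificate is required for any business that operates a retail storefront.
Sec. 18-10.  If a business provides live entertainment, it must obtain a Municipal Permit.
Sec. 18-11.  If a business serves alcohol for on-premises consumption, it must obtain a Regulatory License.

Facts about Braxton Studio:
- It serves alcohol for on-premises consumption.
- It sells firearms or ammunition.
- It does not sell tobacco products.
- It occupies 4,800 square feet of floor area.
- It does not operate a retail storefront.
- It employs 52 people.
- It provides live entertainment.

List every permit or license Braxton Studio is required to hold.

Municipal Permit, Operating License, Operating Registration, Regulatory License, Small Employer Authorization

Sec. 18-1. does not operate a retail storefront → Retail Sales Certificate not required.
Sec. 18-2. does not sell tobacco products; floor area 4,800 square feet ≤ 5,400 square feet; provides live entertainment → Compliance Registration not required.
Sec. 18-3. provides live entertainment; employees 52 > 46 → Operating License required.
Sec. 18-4. employees 52 < 87 → Small Employer Authorization required.
Sec. 18-5. Regulatory License is required → Operating Registration also required.
Sec. 18-6. employees 52 < 116 → Compliance Certificate not required.
Sec. 18-7. does not operate a retail storefront; employees 52 ≤ 108 → Operating Certificate not required.
Sec. 18-8. Retail Sales Certificate is not required → no effect.
Sec. 18-9. does not operate a retail storefront → Standard Certificate not required.
Sec. 18-10. provides live entertainment → Municipal Permit required.
Sec. 18-11. serves alcohol for on-premises consumption → Regulatory License required.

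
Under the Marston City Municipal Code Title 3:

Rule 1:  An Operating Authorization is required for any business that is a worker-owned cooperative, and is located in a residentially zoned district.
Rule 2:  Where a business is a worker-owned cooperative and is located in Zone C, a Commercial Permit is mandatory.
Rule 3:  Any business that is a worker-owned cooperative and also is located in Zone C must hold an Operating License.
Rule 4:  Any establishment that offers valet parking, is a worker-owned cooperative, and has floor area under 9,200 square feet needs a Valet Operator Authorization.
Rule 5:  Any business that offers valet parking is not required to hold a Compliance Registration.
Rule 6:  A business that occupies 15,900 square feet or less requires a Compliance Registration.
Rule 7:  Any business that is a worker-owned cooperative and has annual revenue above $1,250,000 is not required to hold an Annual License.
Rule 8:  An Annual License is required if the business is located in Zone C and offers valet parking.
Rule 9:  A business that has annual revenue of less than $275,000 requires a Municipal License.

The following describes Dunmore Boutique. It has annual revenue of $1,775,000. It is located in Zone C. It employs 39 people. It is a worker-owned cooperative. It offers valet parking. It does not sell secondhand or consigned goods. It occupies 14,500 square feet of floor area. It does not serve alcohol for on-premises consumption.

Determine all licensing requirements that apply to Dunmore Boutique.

Commercial Permit, Operating License

Rule 1: is a worker-owned cooperative; is located in Zone C (not: is located in a residentially zoned district) → Operating Authorization not required.
Rule 2: is a worker-owned cooperative; is located in Zone C → Commercial Permit required.
Rule 3: is a worker-owned cooperative; is located in Zone C → Operating License required.
Rule 4: offers valet parking; is a worker-owned cooperative; floor area 14,500 square feet ≥ 9,200 square feet → Valet Operator Authorization not required.
Rule 5: offers valet parking → exempt from Compliance Registration.
Rule 6: floor area 14,500 square feet ≤ 15,900 square feet → Compliance Registration required.
Rule 7: is a worker-owned cooperative; revenue $1,775,000 > $1,250,000 → exempt from Annual License.
Rule 8: is located in Zone C; offers valet parking → Annual License required.
Rule 9: revenue $1,775,000 ≥ $275,000 → Municipal License not required.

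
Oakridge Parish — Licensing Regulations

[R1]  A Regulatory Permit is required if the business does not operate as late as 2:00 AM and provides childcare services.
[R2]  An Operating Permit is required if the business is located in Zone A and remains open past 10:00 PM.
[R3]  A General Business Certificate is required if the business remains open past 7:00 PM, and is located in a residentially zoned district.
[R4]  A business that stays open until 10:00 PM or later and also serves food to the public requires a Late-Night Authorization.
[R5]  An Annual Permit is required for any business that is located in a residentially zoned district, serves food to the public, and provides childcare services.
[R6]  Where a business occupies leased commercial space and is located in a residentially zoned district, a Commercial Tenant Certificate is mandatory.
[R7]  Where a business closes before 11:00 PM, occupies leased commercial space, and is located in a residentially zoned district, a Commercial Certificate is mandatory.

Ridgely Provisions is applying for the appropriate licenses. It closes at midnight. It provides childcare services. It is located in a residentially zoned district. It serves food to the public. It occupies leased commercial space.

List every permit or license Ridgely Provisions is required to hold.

Annual Permit, Commercial Tenant Certificate, General Business Certificate, Late-Night Authorization, Regulatory Permit

[R1] closes midnight, at/before 2:00 AM; provides childcare services → Regulatory Permit required.
[R2] is located in a residentially zoned district (not: is located in Zone A); closes midnight, after 10:00 PM → Operating Permit not required.
[R3] closes midnight, after 7:00 PM; is located in a residentially zoned district → General Business Certificate required.
[R4] closes midnight, after 10:00 PM; serves food to the public → Late-Night Authorization required.
[R5] is located in a residentially zoned district; serves food to the public; provides childcare services → Annual Permit required.
[R6] occupies leased commercial space; is located in a residentially zoned district → Commercial Tenant Certificate required.
[R7] closes midnight, after 11:00 PM; occupies leased commercial space; is located in a residentially zoned district → Commercial Certificate not required.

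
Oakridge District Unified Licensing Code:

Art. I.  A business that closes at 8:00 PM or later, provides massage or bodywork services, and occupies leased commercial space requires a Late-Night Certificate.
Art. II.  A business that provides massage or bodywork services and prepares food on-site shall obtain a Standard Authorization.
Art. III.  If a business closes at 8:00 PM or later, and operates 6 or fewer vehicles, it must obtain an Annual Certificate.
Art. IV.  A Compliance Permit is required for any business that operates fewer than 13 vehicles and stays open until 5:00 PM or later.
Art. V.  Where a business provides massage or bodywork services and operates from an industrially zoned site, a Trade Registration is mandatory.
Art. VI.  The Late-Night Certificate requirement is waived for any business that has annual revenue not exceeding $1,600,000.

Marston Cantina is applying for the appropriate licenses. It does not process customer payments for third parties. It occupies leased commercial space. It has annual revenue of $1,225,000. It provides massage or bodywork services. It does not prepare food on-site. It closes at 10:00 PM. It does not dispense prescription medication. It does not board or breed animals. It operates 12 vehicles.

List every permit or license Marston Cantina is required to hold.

Compliance Permit

Art. I. closes 10:00 PM, after 8:00 PM; provides massage or bodywork services; occupies leased commercial space → Late-Night Certificate required.
Art. II. provides massage or bodywork services; does not prepare food on-site → Standard Authorization not required.
Art. III. closes 10:00 PM, after 8:00 PM; vehicles 12 > 6 → Annual Certificate not required.
Art. IV. vehicles 12 < 13; closes 10:00 PM, after 5:00 PM → Compliance Permit required.
Art. V. provides massage or bodywork services; occupies leased commercial space (not: operates from an industrially zoned site) → Trade Registration not required.
Art. VI. revenue $1,225,000 ≤ $1,600,000 → exempt from Late-Night Certificate.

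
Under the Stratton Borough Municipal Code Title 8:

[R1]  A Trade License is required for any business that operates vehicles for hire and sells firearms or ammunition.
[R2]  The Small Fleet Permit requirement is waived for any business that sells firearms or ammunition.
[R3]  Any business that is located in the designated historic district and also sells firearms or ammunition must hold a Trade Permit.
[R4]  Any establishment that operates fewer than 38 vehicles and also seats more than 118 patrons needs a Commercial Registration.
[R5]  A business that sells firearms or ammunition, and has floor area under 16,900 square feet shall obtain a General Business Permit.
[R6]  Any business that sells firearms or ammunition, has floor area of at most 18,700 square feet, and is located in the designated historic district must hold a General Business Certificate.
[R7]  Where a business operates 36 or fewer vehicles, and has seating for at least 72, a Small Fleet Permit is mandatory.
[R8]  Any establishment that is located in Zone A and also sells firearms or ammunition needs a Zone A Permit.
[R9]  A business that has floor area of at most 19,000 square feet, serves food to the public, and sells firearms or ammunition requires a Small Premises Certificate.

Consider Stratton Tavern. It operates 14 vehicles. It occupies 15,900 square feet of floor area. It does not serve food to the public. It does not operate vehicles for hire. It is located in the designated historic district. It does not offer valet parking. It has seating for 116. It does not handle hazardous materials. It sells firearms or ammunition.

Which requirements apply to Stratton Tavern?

General Business Certificate, General Business Permit, Trade Permit

[R1] does not operate vehicles for hire; sells firearms or ammunition → Trade License not required.
[R2] sells firearms or ammunition → exempt from Small Fleet Permit.
[R3] is located in the designated historic district; sells firearms or ammunition → Trade Permit required.
[R4] vehicles 14 < 38; seating 116 ≤ 118 → Commercial Registration not required.
[R5] sells firearms or ammunition; floor area 15,900 square feet < 16,900 square feet → General Business Permit required.
[R6] sells firearms or ammunition; floor area 15,900 square feet ≤ 18,700 square feet; is located in the designated historic district → General Business Certificate required.
[R7] vehicles 14 ≤ 36; seating 116 ≥ 72 → Small Fleet Permit required.
[R8] is located in the designated historic district (not: is located in Zone A); sells firearms or ammunition → Zone A Permit not required.
[R9] floor area 15,900 square feet ≤ 19,000 square feet; does not serve food to the public; sells firearms or ammunition → Small Premises Certificate not required.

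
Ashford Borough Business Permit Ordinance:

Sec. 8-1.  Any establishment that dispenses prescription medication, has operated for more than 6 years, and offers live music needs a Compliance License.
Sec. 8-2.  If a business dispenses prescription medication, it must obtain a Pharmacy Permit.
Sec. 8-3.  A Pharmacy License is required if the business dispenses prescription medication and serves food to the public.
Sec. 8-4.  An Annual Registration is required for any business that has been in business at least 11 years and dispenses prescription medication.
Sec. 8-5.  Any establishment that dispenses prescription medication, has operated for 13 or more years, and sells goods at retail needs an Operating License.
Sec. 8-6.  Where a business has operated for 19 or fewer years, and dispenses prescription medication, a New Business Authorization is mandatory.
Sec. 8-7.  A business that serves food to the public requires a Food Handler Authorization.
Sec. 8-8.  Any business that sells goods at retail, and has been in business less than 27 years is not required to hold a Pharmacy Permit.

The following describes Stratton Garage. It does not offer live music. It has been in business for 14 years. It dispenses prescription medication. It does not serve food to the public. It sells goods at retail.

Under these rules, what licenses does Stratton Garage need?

Annual Registration, New Business Authorization, Operating License

Sec. 8-1. dispenses prescription medication; years in business 14 > 6; does not offer live music → Compliance License not required.
Sec. 8-2. dispenses prescription medication → Pharmacy Permit required.
Sec. 8-3. dispenses prescription medication; does not serve food to the public → Pharmacy License not required.
Sec. 8-4. years in business 14 ≥ 11; dispenses prescription medication → Annual Registration required.
Sec. 8-5. dispenses prescription medication; years in business 14 ≥ 13; sells goods at retail → Operating License required.
Sec. 8-6. years in business 14 ≤ 19; dispenses prescription medication → New Business Authorization required.
Sec. 8-7. does not serve food to the public → Food Handler Authorization not required.
Sec. 8-8. sells goods at retail; years in business 14 < 27 → exempt from Pharmacy Permit.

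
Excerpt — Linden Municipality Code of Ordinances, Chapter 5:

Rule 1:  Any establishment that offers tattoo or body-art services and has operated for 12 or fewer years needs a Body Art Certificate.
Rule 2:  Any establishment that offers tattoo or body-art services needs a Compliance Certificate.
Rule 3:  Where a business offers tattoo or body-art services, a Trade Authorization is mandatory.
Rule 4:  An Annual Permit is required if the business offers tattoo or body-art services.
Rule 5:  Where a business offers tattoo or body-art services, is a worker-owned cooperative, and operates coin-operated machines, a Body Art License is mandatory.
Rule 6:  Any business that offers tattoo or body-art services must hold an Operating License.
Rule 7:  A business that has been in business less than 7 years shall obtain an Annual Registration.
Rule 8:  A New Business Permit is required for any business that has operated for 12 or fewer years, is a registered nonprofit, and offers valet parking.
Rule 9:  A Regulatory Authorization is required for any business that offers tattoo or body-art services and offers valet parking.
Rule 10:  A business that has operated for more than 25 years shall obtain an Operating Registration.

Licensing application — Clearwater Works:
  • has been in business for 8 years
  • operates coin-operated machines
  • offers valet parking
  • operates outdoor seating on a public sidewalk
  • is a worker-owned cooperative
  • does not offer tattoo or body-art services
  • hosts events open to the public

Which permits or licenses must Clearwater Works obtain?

None

Rule 1: does not offer tattoo or body-art services; years in business 8 ≤ 12 → Body Art Certificate not required.
Rule 2: does not offer tattoo or body-art services → Compliance Certificate not required.
Rule 3: does not offer tattoo or body-art services → Trade Authorization not required.
Rule 4: does not offer tattoo or body-art services → Annual Permit not required.
Rule 5: does not offer tattoo or body-art services; is a worker-owned cooperative; operates coin-operated machines → Body Art License not required.
Rule 6: does not offer tattoo or body-art services → Operating License not required.
Rule 7: years in business 8 ≥ 7 → Annual Registration not required.
Rule 8: years in business 8 ≤ 12; is a worker-owned cooperative (not: is a registered nonprofit); offers valet parking → New Business Permit not required.
Rule 9: does not offer tattoo or body-art services; offers valet parking → Regulatory Authorization not required.
Rule 10: years in business 8 ≤ 25 → Operating Registration not required.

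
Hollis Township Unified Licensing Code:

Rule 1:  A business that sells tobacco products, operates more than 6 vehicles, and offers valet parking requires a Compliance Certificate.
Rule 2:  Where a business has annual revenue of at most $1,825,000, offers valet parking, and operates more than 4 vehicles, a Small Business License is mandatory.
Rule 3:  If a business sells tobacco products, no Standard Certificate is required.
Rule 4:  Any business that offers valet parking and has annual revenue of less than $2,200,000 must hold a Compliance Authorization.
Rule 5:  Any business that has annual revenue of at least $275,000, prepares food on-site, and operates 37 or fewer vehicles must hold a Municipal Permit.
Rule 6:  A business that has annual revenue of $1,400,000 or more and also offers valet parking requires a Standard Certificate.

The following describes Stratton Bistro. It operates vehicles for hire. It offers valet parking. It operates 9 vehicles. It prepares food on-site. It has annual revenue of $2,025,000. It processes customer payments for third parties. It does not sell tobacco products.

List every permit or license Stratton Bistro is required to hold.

Rule 1: does not sell tobacco products; vehicles 9 > 6; offers valet parking → Compliance Certificate not required.
Rule 2: revenue $2,025,000 > $1,825,000; offers valet parking; vehicles 9 > 4 → Small Business License not required.
Rule 3: does not sell tobacco products → Standard Certificate exemption does not apply.
Rule 4: offers valet parking; revenue $2,025,000 < $2,200,000 → Compliance Authorization required.
Rule 5: revenue $2,025,000 ≥ $275,000; prepares food on-site; vehicles 9 ≤ 37 → Municipal Permit required.
Rule 6: revenue $2,025,000 ≥ $1,400,000; offers valet parking → Standard Certificate required.

Compliance Authorization, Municipal Permit, Standard Certificate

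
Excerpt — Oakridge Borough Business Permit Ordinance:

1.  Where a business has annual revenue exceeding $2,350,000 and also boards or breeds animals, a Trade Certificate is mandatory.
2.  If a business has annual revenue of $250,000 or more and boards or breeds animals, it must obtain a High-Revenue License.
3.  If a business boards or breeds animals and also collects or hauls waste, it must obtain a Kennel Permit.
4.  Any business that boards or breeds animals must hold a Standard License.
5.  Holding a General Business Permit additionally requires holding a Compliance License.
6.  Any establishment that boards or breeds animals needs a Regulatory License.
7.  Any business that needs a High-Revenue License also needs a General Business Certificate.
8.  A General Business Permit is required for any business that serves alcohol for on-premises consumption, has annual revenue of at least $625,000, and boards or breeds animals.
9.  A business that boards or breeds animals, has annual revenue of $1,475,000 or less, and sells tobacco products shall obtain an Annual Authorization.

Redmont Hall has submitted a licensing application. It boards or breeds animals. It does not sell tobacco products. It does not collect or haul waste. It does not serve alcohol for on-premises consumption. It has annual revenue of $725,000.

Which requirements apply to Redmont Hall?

General Business Certificate, High-Revenue License, Regulatory License, Standard License

1. revenue $725,000 ≤ $2,350,000; boards or breeds animals → Trade Certificate not required.
2. revenue $725,000 ≥ $250,000; boards or breeds animals → High-Revenue License required.
3. boards or breeds animals; does not collect or haul waste → Kennel Permit not required.
4. boards or breeds animals → Standard License required.
5. General Business Permit is not required → no effect.
6. boards or breeds animals → Regulatory License required.
7. High-Revenue License is required → General Business Certificate also required.
8. does not serve alcohol for on-premises consumption; revenue $725,000 ≥ $625,000; boards or breeds animals → General Business Permit not required.
9. boards or breeds animals; revenue $725,000 ≤ $1,475,000; does not sell tobacco products → Annual Authorization not required.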